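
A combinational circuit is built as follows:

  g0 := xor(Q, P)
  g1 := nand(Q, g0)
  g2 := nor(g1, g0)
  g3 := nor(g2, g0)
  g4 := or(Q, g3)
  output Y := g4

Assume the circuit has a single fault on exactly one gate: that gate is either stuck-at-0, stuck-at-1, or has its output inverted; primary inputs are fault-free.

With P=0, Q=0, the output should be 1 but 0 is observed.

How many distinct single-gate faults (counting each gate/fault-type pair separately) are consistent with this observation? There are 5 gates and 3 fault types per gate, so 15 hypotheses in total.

10

Fault-free: g0=0, g1=1, g2=0, g3=1, g4=1 → 1. Observed 0.
  g0: stuck-at-1, inverted output ✓; others ✗
  g1: stuck-at-0, inverted output ✓; others ✗
  g2: stuck-at-1, inverted output ✓; others ✗
  g3: stuck-at-0, inverted output ✓; others ✗
  g4: stuck-at-0, inverted output ✓; others ✗
Consistent faults: {g0 stuck-at-1, g0 inverted output, g1 stuck-at-0, g1 inverted output, g2 stuck-at-1, g2 inverted output, g3 stuck-at-0, g3 inverted output, g4 stuck-at-0, g4 inverted output} — 10 in all.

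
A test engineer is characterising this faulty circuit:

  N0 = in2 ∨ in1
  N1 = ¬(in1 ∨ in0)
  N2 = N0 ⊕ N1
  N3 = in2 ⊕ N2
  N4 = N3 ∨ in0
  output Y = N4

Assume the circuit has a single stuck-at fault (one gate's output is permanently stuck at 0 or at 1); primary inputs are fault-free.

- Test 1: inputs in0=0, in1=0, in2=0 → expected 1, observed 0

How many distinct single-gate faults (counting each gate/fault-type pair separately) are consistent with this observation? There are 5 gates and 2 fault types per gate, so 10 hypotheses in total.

Fault-free: N0=0, N1=1, N2=1, N3=1, N4=1 → 1. Observed 0.
  N0 stuck-at-0: output 1 ✗
  N0 stuck-at-1: output 0 ✓
  N1 stuck-at-0: output 0 ✓
  N1 stuck-at-1: output 1 ✗
  N2 stuck-at-0: output 0 ✓
  N2 stuck-at-1: output 1 ✗
  N3 stuck-at-0: output 0 ✓
  N3 stuck-at-1: output 1 ✗
  N4 stuck-at-0: output 0 ✓
  N4 stuck-at-1: output 1 ✗
Consistent faults: {N0 stuck-at-1, N1 stuck-at-0, N2 stuck-at-0, N3 stuck-at-0, N4 stuck-at-0} — 5 in all.

5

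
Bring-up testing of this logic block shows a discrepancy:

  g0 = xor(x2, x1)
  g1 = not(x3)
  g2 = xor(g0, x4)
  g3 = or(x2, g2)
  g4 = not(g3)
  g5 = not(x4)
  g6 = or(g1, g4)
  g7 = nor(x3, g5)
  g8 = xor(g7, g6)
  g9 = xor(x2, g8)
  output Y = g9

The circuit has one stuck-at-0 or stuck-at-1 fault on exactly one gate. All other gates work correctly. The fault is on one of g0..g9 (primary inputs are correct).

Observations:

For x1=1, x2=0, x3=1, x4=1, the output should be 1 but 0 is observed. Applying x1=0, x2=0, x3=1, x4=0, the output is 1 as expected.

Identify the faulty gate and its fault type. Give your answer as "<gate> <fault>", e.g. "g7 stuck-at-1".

g0 stuck-at-0

Fault-free values for test 1 (x1=1, x2=0, x3=1, x4=1): g0=1, g1=0, g2=0, g3=0, g4=1, g5=0, g6=1, g7=0, g8=1, g9=1, giving Y=1. Observed 0.
Test 1: faults giving observed 0 are {g0 stuck-at-0, g2 stuck-at-1, g3 stuck-at-1, g4 stuck-at-0, g6 stuck-at-0, g7 stuck-at-1, g8 stuck-at-0, g9 stuck-at-0}.
Test 2 (x1=0, x2=0, x3=1, x4=0): fault-free g0=0, g1=0, g2=0, g3=0, g4=1, g5=1, g6=1, g7=0, g8=1, g9=1 → 1; observed 1. Eliminates g2 stuck-at-1, g3 stuck-at-1, g4 stuck-at-0, g6 stuck-at-0, g7 stuck-at-1, g8 stuck-at-0, g9 stuck-at-0.
Only g0 stuck-at-0 is consistent with every test.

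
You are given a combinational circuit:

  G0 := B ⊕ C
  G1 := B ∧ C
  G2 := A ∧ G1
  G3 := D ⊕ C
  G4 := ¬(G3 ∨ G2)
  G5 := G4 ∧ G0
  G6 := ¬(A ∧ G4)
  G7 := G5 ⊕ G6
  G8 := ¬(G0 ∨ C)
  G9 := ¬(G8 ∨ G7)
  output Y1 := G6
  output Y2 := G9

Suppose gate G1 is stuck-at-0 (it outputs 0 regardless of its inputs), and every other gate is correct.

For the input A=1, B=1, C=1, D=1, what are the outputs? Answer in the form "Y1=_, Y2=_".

Propagate with G1 forced: G0=0, G1=0 [stuck-at-0], G2=0, G3=0, G4=1, G5=0, G6=0, G7=0, G8=0, G9=1.
So the outputs are Y1=0, Y2=1. (Without the fault they would be Y1=1, Y2=0.)

Y1=0, Y2=1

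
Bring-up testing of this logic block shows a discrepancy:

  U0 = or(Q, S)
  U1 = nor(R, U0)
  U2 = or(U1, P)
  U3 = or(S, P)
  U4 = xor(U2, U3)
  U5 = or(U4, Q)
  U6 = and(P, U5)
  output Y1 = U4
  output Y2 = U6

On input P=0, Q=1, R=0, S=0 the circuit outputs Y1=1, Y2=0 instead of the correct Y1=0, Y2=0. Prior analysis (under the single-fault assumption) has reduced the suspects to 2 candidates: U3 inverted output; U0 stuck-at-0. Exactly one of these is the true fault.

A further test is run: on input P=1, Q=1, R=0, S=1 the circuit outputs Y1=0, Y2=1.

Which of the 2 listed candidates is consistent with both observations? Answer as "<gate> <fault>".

Evaluate each candidate on input P=1, Q=1, R=0, S=1:
  U3 inverted output: U0=1, U1=0, U2=1, U3=0 [inverted output], U4=1, U5=1, U6=1 → Y1=1, Y2=1 — eliminated
  U0 stuck-at-0: U0=0 [stuck-at-0], U1=1, U2=1, U3=1, U4=0, U5=1, U6=1 → Y1=0, Y2=1 — matches
Only U0 stuck-at-0 reproduces the observed Y1=0, Y2=1.

U0 stuck-at-0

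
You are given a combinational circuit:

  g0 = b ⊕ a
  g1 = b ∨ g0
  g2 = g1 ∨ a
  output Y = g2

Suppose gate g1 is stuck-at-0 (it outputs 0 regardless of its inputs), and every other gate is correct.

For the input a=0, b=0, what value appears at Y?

Propagate with g1 forced: g0=0, g1=0 [stuck-at-0], g2=0.
So Y = 0. (Same as the fault-free value — the fault is masked on this input.)

0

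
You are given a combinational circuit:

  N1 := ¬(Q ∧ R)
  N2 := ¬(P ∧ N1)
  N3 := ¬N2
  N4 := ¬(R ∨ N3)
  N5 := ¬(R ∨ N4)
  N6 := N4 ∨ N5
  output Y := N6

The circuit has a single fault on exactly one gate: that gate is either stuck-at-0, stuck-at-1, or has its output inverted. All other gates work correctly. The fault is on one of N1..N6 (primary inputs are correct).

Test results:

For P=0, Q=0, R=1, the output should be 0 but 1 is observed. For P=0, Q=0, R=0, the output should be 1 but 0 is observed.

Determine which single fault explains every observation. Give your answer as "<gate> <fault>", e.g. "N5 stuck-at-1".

N6 inverted output

Fault-free values for test 1 (P=0, Q=0, R=1): N1=1, N2=1, N3=0, N4=0, N5=0, N6=0, giving Y=0. Observed 1.
Test 1: faults giving observed 1 are {N4 stuck-at-1, N4 inverted output, N5 stuck-at-1, N5 inverted output, N6 stuck-at-1, N6 inverted output}.
Test 2 (P=0, Q=0, R=0): fault-free N1=1, N2=1, N3=0, N4=1, N5=0, N6=1 → 1; observed 0. Eliminates N4 stuck-at-1, N4 inverted output, N5 stuck-at-1, N5 inverted output, N6 stuck-at-1.
Only N6 inverted output is consistent with every test.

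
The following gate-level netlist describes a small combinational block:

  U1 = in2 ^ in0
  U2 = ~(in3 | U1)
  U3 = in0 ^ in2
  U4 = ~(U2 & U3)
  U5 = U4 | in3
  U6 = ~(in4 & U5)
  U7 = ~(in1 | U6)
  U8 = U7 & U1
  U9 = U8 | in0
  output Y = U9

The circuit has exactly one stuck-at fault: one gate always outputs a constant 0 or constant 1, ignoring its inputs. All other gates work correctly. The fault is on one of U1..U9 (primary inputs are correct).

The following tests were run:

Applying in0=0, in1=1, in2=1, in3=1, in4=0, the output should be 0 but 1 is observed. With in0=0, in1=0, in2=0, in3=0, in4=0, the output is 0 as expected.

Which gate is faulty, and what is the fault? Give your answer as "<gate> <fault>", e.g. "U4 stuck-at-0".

U7 stuck-at-1

Fault-free values for test 1 (in0=0, in1=1, in2=1, in3=1, in4=0): U1=1, U2=0, U3=1, U4=1, U5=1, U6=1, U7=0, U8=0, U9=0, giving Y=0. Observed 1.
Test 1: faults giving observed 1 are {U7 stuck-at-1, U8 stuck-at-1, U9 stuck-at-1}.
Test 2 (in0=0, in1=0, in2=0, in3=0, in4=0): fault-free U1=0, U2=1, U3=0, U4=1, U5=1, U6=1, U7=0, U8=0, U9=0 → 0; observed 0. Eliminates U8 stuck-at-1, U9 stuck-at-1.
Only U7 stuck-at-1 is consistent with every test.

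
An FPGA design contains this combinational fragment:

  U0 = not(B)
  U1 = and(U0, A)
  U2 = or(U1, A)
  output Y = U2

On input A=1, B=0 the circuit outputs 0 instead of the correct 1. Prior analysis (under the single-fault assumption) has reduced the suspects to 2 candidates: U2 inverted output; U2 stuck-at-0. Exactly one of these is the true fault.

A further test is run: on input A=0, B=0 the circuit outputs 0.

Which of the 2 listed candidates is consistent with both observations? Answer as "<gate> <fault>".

Evaluate each candidate on input A=0, B=0:
  U2 inverted output: U0=1, U1=0, U2=1 [inverted output] → 1 — eliminated
  U2 stuck-at-0: U0=1, U1=0, U2=0 [stuck-at-0] → 0 — matches
Only U2 stuck-at-0 reproduces the observed 0.

U2 stuck-at-0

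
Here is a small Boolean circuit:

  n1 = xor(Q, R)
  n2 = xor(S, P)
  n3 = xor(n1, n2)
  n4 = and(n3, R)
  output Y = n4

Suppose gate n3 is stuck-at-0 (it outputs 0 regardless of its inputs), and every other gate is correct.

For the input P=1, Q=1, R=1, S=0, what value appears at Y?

Propagate with n3 forced: n1=0, n2=1, n3=0 [stuck-at-0], n4=0.
So Y = 0. (Without the fault it would be 1.)

0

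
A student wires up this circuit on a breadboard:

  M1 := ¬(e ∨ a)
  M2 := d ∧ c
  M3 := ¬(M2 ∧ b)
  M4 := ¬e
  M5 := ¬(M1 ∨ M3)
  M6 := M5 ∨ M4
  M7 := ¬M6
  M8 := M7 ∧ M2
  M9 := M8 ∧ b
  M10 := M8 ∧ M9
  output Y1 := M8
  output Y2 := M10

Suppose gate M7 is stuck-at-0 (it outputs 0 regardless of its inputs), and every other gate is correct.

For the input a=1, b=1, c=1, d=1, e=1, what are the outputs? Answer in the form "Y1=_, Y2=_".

Y1=0, Y2=0

Propagate with M7 forced: M1=0, M2=1, M3=0, M4=0, M5=1, M6=1, M7=0 [stuck-at-0], M8=0, M9=0, M10=0.
So the outputs are Y1=0, Y2=0. (Same as the fault-free value — the fault is masked on this input.)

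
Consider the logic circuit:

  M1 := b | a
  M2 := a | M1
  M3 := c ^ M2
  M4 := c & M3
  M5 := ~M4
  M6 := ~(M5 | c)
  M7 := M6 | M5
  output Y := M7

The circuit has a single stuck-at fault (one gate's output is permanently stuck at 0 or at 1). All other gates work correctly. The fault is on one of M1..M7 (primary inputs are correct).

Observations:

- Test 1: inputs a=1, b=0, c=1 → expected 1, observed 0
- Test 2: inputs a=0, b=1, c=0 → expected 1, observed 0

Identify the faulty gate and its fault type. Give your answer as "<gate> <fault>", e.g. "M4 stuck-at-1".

M7 stuck-at-0

Fault-free values for test 1 (a=1, b=0, c=1): M1=1, M2=1, M3=0, M4=0, M5=1, M6=0, M7=1, giving Y=1. Observed 0.
Test 1: faults giving observed 0 are {M2 stuck-at-0, M3 stuck-at-1, M4 stuck-at-1, M5 stuck-at-0, M7 stuck-at-0}.
Test 2 (a=0, b=1, c=0): fault-free M1=1, M2=1, M3=1, M4=0, M5=1, M6=0, M7=1 → 1; observed 0. Eliminates M2 stuck-at-0, M3 stuck-at-1, M4 stuck-at-1, M5 stuck-at-0.
Only M7 stuck-at-0 is consistent with every test.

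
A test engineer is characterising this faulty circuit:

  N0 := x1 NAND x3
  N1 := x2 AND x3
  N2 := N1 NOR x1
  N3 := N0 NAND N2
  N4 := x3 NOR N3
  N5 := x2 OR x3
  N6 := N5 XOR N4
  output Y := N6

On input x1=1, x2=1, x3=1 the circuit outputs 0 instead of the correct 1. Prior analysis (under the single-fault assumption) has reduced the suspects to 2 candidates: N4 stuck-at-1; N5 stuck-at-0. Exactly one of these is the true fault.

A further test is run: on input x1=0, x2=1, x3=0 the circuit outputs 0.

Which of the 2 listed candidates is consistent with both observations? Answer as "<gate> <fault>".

Evaluate each candidate on input x1=0, x2=1, x3=0:
  N4 stuck-at-1: N0=1, N1=0, N2=1, N3=0, N4=1 [stuck-at-1], N5=1, N6=0 → 0 — matches
  N5 stuck-at-0: N0=1, N1=0, N2=1, N3=0, N4=1, N5=0 [stuck-at-0], N6=1 → 1 — eliminated
Only N4 stuck-at-1 reproduces the observed 0.

N4 stuck-at-1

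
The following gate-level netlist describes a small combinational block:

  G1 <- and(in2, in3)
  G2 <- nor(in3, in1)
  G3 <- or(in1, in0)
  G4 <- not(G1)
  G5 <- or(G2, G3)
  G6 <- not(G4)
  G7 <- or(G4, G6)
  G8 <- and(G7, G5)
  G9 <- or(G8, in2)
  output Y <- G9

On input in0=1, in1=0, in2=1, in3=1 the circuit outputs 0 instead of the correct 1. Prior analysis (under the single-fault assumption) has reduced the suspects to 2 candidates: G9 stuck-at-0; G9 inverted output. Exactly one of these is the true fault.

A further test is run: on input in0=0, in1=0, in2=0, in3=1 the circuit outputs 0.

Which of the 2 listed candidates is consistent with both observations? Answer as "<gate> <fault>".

Evaluate each candidate on input in0=0, in1=0, in2=0, in3=1:
  G9 stuck-at-0: G1=0, G2=0, G3=0, G4=1, G5=0, G6=0, G7=1, G8=0, G9=0 [stuck-at-0] → 0 — matches
  G9 inverted output: G1=0, G2=0, G3=0, G4=1, G5=0, G6=0, G7=1, G8=0, G9=1 [inverted output] → 1 — eliminated
Only G9 stuck-at-0 reproduces the observed 0.

G9 stuck-at-0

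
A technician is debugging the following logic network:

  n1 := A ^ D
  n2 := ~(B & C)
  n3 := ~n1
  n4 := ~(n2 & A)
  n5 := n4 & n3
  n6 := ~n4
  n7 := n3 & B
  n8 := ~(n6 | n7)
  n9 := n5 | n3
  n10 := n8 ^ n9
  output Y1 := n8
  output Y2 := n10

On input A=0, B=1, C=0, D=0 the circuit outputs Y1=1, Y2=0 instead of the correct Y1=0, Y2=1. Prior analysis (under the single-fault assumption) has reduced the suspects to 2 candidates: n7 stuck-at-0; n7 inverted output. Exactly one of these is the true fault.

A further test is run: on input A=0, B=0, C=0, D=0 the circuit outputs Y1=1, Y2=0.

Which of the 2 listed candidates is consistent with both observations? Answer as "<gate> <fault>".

n7 stuck-at-0

Evaluate each candidate on input A=0, B=0, C=0, D=0:
  n7 stuck-at-0: n1=0, n2=1, n3=1, n4=1, n5=1, n6=0, n7=0 [stuck-at-0], n8=1, n9=1, n10=0 → Y1=1, Y2=0 — matches
  n7 inverted output: n1=0, n2=1, n3=1, n4=1, n5=1, n6=0, n7=1 [inverted output], n8=0, n9=1, n10=1 → Y1=0, Y2=1 — eliminated
Only n7 stuck-at-0 reproduces the observed Y1=1, Y2=0.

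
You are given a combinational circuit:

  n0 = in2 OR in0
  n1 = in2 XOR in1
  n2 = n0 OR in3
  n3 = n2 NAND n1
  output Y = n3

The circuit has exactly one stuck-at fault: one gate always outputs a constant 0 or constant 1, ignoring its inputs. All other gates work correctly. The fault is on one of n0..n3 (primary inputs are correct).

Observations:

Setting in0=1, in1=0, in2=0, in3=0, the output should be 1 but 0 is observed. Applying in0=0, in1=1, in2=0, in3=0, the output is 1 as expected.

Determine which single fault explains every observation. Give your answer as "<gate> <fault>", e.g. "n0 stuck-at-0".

n1 stuck-at-1

Fault-free values for test 1 (in0=1, in1=0, in2=0, in3=0): n0=1, n1=0, n2=1, n3=1, giving Y=1. Observed 0.
Test 1: faults giving observed 0 are {n1 stuck-at-1, n3 stuck-at-0}.
Test 2 (in0=0, in1=1, in2=0, in3=0): fault-free n0=0, n1=1, n2=0, n3=1 → 1; observed 1. Eliminates n3 stuck-at-0.
Only n1 stuck-at-1 is consistent with every test.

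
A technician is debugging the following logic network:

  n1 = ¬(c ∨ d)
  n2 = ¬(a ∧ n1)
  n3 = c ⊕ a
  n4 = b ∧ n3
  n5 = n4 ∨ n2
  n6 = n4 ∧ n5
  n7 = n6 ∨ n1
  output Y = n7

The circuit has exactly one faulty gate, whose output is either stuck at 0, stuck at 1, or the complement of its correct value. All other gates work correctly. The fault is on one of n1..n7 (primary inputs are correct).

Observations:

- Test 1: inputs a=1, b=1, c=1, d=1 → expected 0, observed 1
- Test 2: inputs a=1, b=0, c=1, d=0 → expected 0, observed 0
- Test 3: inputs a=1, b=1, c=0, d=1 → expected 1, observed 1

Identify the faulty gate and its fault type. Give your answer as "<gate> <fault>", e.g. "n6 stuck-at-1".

n3 stuck-at-1

Fault-free values for test 1 (a=1, b=1, c=1, d=1): n1=0, n2=1, n3=0, n4=0, n5=1, n6=0, n7=0, giving Y=0. Observed 1.
Test 1: faults giving observed 1 are {n1 stuck-at-1, n1 inverted output, n3 stuck-at-1, n3 inverted output, n4 stuck-at-1, n4 inverted output, n6 stuck-at-1, n6 inverted output, n7 stuck-at-1, n7 inverted output}.
Test 2 (a=1, b=0, c=1, d=0): fault-free n1=0, n2=1, n3=0, n4=0, n5=1, n6=0, n7=0 → 0; observed 0. Eliminates n1 stuck-at-1, n1 inverted output, n4 stuck-at-1, n4 inverted output, n6 stuck-at-1, n6 inverted output, n7 stuck-at-1, n7 inverted output.
Test 3 (a=1, b=1, c=0, d=1): fault-free n1=0, n2=1, n3=1, n4=1, n5=1, n6=1, n7=1 → 1; observed 1. Eliminates n3 inverted output.
Only n3 stuck-at-1 is consistent with every test.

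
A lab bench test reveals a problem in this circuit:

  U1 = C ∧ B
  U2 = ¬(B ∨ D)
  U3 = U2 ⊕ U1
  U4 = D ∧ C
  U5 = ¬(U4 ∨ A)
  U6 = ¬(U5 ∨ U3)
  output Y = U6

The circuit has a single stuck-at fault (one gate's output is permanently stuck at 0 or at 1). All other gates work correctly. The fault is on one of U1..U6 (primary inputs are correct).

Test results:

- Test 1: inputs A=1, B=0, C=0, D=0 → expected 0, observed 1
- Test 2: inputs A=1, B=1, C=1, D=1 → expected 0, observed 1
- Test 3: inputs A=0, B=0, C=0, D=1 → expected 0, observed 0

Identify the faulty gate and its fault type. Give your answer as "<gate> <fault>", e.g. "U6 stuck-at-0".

U3 stuck-at-0

Fault-free values for test 1 (A=1, B=0, C=0, D=0): U1=0, U2=1, U3=1, U4=0, U5=0, U6=0, giving Y=0. Observed 1.
Test 1: faults giving observed 1 are {U1 stuck-at-1, U2 stuck-at-0, U3 stuck-at-0, U6 stuck-at-1}.
Test 2 (A=1, B=1, C=1, D=1): fault-free U1=1, U2=0, U3=1, U4=1, U5=0, U6=0 → 0; observed 1. Eliminates U1 stuck-at-1, U2 stuck-at-0.
Test 3 (A=0, B=0, C=0, D=1): fault-free U1=0, U2=0, U3=0, U4=0, U5=1, U6=0 → 0; observed 0. Eliminates U6 stuck-at-1.
Only U3 stuck-at-0 is consistent with every test.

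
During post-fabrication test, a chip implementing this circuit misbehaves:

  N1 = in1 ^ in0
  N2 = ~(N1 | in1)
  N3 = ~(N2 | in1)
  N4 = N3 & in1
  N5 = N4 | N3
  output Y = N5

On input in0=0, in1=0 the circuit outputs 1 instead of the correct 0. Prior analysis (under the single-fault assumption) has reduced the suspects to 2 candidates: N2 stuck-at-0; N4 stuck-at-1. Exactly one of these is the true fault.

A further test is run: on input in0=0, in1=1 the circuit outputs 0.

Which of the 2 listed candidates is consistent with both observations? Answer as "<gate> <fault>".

N2 stuck-at-0

Evaluate each candidate on input in0=0, in1=1:
  N2 stuck-at-0: N1=1, N2=0 [stuck-at-0], N3=0, N4=0, N5=0 → 0 — matches
  N4 stuck-at-1: N1=1, N2=0, N3=0, N4=1 [stuck-at-1], N5=1 → 1 — eliminated
Only N2 stuck-at-0 reproduces the observed 0.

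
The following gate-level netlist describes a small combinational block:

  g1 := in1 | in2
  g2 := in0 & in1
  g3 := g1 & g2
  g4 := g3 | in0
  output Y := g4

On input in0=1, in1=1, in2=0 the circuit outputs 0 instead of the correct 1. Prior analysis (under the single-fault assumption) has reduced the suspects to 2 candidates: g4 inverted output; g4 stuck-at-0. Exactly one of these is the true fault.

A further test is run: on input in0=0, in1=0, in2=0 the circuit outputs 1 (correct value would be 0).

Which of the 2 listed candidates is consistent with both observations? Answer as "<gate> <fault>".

g4 inverted output

Evaluate each candidate on input in0=0, in1=0, in2=0:
  g4 inverted output: g1=0, g2=0, g3=0, g4=1 [inverted output] → 1 — matches
  g4 stuck-at-0: g1=0, g2=0, g3=0, g4=0 [stuck-at-0] → 0 — eliminated
Only g4 inverted output reproduces the observed 1.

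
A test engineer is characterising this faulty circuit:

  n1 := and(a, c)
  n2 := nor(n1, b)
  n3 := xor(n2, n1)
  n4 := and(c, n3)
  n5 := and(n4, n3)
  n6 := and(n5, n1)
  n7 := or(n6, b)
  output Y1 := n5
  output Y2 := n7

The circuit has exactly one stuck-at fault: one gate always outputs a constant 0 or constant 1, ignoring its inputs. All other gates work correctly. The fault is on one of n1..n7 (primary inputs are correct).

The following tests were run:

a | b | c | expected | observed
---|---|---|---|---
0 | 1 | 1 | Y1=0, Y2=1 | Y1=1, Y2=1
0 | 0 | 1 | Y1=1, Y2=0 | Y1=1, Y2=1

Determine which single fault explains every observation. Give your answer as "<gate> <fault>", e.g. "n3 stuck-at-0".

Fault-free values for test 1 (a=0, b=1, c=1): n1=0, n2=0, n3=0, n4=0, n5=0, n6=0, n7=1, giving Y1=0, Y2=1. Observed Y1=1, Y2=1.
Test 1: faults giving observed Y1=1, Y2=1 are {n1 stuck-at-1, n2 stuck-at-1, n3 stuck-at-1, n5 stuck-at-1}.
Test 2 (a=0, b=0, c=1): fault-free n1=0, n2=1, n3=1, n4=1, n5=1, n6=0, n7=0 → Y1=1, Y2=0; observed Y1=1, Y2=1. Eliminates n2 stuck-at-1, n3 stuck-at-1, n5 stuck-at-1.
Only n1 stuck-at-1 is consistent with every test.

n1 stuck-at-1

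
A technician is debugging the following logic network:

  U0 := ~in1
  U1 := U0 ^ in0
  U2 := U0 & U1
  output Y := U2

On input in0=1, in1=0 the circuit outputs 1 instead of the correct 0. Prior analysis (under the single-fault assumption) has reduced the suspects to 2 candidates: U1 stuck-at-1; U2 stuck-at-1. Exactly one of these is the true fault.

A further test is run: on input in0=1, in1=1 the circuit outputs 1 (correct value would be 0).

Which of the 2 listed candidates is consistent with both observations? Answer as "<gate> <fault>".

U2 stuck-at-1

Evaluate each candidate on input in0=1, in1=1:
  U1 stuck-at-1: U0=0, U1=1 [stuck-at-1], U2=0 → 0 — eliminated
  U2 stuck-at-1: U0=0, U1=1, U2=1 [stuck-at-1] → 1 — matches
Only U2 stuck-at-1 reproduces the observed 1.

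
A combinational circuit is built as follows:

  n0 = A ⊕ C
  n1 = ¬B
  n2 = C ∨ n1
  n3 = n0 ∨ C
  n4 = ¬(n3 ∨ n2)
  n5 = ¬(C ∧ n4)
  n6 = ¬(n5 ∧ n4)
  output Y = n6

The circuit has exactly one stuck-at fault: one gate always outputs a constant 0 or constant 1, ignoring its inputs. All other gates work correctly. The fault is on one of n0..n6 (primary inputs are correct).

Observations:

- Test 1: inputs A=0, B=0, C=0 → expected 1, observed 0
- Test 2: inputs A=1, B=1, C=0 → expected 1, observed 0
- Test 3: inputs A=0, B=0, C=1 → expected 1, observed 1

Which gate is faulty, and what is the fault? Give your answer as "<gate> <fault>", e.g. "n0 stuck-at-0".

Fault-free values for test 1 (A=0, B=0, C=0): n0=0, n1=1, n2=1, n3=0, n4=0, n5=1, n6=1, giving Y=1. Observed 0.
Test 1: faults giving observed 0 are {n1 stuck-at-0, n2 stuck-at-0, n4 stuck-at-1, n6 stuck-at-0}.
Test 2 (A=1, B=1, C=0): fault-free n0=1, n1=0, n2=0, n3=1, n4=0, n5=1, n6=1 → 1; observed 0. Eliminates n1 stuck-at-0, n2 stuck-at-0.
Test 3 (A=0, B=0, C=1): fault-free n0=1, n1=1, n2=1, n3=1, n4=0, n5=1, n6=1 → 1; observed 1. Eliminates n6 stuck-at-0.
Only n4 stuck-at-1 is consistent with every test.

n4 stuck-at-1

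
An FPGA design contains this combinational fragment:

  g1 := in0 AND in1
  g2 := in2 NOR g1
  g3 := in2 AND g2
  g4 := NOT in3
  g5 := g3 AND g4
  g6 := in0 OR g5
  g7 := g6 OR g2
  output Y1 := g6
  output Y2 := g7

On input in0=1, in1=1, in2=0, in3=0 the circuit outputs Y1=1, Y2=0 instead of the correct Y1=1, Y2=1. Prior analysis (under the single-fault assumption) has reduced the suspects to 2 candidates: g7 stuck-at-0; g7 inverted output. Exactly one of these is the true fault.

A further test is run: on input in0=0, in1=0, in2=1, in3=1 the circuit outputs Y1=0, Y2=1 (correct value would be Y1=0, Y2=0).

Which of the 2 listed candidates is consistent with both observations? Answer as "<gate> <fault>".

Evaluate each candidate on input in0=0, in1=0, in2=1, in3=1:
  g7 stuck-at-0: g1=0, g2=0, g3=0, g4=0, g5=0, g6=0, g7=0 [stuck-at-0] → Y1=0, Y2=0 — eliminated
  g7 inverted output: g1=0, g2=0, g3=0, g4=0, g5=0, g6=0, g7=1 [inverted output] → Y1=0, Y2=1 — matches
Only g7 inverted output reproduces the observed Y1=0, Y2=1.

g7 inverted output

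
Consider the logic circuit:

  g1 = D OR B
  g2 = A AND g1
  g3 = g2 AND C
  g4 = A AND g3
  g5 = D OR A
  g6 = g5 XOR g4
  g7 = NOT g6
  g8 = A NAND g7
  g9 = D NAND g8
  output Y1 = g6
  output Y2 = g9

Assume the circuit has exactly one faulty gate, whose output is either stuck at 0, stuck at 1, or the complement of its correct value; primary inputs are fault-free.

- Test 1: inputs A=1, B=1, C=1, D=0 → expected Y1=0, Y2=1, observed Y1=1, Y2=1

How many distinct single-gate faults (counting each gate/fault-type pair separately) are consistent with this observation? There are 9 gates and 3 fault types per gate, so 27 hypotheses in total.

Fault-free: g1=1, g2=1, g3=1, g4=1, g5=1, g6=0, g7=1, g8=0, g9=1 → Y1=0, Y2=1. Observed Y1=1, Y2=1.
  g1: stuck-at-0, inverted output ✓; others ✗
  g2: stuck-at-0, inverted output ✓; others ✗
  g3: stuck-at-0, inverted output ✓; others ✗
  g4: stuck-at-0, inverted output ✓; others ✗
  g5: stuck-at-0, inverted output ✓; others ✗
  g6: stuck-at-1, inverted output ✓; others ✗
  g7: none of the 3 fault types match ✗
  g8: none of the 3 fault types match ✗
  g9: none of the 3 fault types match ✗
Consistent faults: {g1 stuck-at-0, g1 inverted output, g2 stuck-at-0, g2 inverted output, g3 stuck-at-0, g3 inverted output, g4 stuck-at-0, g4 inverted output, g5 stuck-at-0, g5 inverted output, g6 stuck-at-1, g6 inverted output} — 12 in all.

12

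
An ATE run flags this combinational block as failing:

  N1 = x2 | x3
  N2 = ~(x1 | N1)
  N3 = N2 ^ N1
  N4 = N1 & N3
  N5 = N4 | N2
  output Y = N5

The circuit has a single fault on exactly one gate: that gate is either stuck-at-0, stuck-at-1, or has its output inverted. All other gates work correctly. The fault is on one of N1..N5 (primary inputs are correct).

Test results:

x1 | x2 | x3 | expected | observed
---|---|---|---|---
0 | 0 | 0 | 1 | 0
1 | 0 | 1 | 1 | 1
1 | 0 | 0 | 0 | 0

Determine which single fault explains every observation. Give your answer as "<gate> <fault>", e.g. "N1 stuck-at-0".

Fault-free values for test 1 (x1=0, x2=0, x3=0): N1=0, N2=1, N3=1, N4=0, N5=1, giving Y=1. Observed 0.
Test 1: faults giving observed 0 are {N2 stuck-at-0, N2 inverted output, N5 stuck-at-0, N5 inverted output}.
Test 2 (x1=1, x2=0, x3=1): fault-free N1=1, N2=0, N3=1, N4=1, N5=1 → 1; observed 1. Eliminates N5 stuck-at-0, N5 inverted output.
Test 3 (x1=1, x2=0, x3=0): fault-free N1=0, N2=0, N3=0, N4=0, N5=0 → 0; observed 0. Eliminates N2 inverted output.
Only N2 stuck-at-0 is consistent with every test.

N2 stuck-at-0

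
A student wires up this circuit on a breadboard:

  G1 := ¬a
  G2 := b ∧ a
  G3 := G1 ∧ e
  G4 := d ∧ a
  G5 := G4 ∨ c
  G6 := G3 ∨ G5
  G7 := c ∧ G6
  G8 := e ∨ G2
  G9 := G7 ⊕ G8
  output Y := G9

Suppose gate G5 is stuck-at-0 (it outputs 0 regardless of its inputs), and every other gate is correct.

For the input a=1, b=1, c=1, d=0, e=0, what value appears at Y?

1

Propagate with G5 forced: G1=0, G2=1, G3=0, G4=0, G5=0 [stuck-at-0], G6=0, G7=0, G8=1, G9=1.
So Y = 1. (Without the fault it would be 0.)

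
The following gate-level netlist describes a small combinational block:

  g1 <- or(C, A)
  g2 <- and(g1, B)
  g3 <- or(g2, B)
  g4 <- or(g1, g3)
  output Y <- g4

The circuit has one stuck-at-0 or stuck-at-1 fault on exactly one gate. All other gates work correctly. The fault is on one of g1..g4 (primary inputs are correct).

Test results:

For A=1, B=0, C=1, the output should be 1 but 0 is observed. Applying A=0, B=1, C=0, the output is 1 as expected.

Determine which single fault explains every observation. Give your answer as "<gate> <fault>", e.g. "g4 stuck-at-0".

Fault-free values for test 1 (A=1, B=0, C=1): g1=1, g2=0, g3=0, g4=1, giving Y=1. Observed 0.
Test 1: faults giving observed 0 are {g1 stuck-at-0, g4 stuck-at-0}.
Test 2 (A=0, B=1, C=0): fault-free g1=0, g2=0, g3=1, g4=1 → 1; observed 1. Eliminates g4 stuck-at-0.
Only g1 stuck-at-0 is consistent with every test.

g1 stuck-at-0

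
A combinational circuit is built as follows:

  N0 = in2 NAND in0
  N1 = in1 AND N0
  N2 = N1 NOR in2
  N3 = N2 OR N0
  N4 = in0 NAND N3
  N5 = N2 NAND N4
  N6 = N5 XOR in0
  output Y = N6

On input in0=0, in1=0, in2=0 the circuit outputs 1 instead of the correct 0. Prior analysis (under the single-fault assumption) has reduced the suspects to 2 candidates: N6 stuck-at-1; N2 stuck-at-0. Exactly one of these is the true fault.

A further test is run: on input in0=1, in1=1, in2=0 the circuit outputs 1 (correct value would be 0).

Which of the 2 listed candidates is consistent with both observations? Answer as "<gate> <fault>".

N6 stuck-at-1

Evaluate each candidate on input in0=1, in1=1, in2=0:
  N6 stuck-at-1: N0=1, N1=1, N2=0, N3=1, N4=0, N5=1, N6=1 [stuck-at-1] → 1 — matches
  N2 stuck-at-0: N0=1, N1=1, N2=0 [stuck-at-0], N3=1, N4=0, N5=1, N6=0 → 0 — eliminated
Only N6 stuck-at-1 reproduces the observed 1.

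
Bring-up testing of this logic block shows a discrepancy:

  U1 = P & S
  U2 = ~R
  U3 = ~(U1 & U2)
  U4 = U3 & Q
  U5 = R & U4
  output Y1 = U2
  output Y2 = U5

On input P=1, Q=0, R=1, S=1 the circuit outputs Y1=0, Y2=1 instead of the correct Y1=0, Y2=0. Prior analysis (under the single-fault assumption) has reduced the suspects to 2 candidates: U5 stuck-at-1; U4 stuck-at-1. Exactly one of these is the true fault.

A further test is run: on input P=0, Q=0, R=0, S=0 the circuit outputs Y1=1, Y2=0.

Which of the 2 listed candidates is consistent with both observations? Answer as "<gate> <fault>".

U4 stuck-at-1

Evaluate each candidate on input P=0, Q=0, R=0, S=0:
  U5 stuck-at-1: U1=0, U2=1, U3=1, U4=0, U5=1 [stuck-at-1] → Y1=1, Y2=1 — eliminated
  U4 stuck-at-1: U1=0, U2=1, U3=1, U4=1 [stuck-at-1], U5=0 → Y1=1, Y2=0 — matches
Only U4 stuck-at-1 reproduces the observed Y1=1, Y2=0.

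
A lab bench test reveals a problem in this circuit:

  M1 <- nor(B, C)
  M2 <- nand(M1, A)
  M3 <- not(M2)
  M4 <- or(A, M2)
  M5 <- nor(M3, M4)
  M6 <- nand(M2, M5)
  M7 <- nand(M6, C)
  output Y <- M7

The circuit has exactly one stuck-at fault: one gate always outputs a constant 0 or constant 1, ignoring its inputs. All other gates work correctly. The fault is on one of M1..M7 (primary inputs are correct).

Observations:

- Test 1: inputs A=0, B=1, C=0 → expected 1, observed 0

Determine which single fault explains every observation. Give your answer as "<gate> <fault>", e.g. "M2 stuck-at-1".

Fault-free values for test 1 (A=0, B=1, C=0): M1=0, M2=1, M3=0, M4=1, M5=0, M6=1, M7=1, giving Y=1. Observed 0.
Test 1: faults giving observed 0 are {M7 stuck-at-0}.
Only M7 stuck-at-0 is consistent with every test.

M7 stuck-at-0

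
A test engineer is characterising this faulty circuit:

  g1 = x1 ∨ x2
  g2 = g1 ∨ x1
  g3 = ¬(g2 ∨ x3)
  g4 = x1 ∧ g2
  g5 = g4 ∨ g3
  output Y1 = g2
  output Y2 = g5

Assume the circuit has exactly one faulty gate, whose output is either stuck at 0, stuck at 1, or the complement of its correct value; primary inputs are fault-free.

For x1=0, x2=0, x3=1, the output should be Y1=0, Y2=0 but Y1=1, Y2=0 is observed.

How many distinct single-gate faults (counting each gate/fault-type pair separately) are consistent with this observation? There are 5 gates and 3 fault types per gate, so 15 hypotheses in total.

4

Fault-free: g1=0, g2=0, g3=0, g4=0, g5=0 → Y1=0, Y2=0. Observed Y1=1, Y2=0.
  g1: stuck-at-1, inverted output ✓; others ✗
  g2: stuck-at-1, inverted output ✓; others ✗
  g3: none of the 3 fault types match ✗
  g4: none of the 3 fault types match ✗
  g5: none of the 3 fault types match ✗
Consistent faults: {g1 stuck-at-1, g1 inverted output, g2 stuck-at-1, g2 inverted output} — 4 in all.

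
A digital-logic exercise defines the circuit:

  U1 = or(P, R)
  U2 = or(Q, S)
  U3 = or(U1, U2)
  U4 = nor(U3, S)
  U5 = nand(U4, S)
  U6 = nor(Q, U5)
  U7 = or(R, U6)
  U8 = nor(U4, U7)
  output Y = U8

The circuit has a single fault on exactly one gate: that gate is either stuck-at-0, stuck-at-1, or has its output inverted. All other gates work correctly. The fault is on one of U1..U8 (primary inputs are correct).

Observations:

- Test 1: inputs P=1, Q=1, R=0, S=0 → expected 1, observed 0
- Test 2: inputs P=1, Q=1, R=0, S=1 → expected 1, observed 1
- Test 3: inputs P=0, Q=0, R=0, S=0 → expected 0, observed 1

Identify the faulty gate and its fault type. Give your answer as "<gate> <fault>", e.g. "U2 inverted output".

Fault-free values for test 1 (P=1, Q=1, R=0, S=0): U1=1, U2=1, U3=1, U4=0, U5=1, U6=0, U7=0, U8=1, giving Y=1. Observed 0.
Test 1: faults giving observed 0 are {U3 stuck-at-0, U3 inverted output, U4 stuck-at-1, U4 inverted output, U6 stuck-at-1, U6 inverted output, U7 stuck-at-1, U7 inverted output, U8 stuck-at-0, U8 inverted output}.
Test 2 (P=1, Q=1, R=0, S=1): fault-free U1=1, U2=1, U3=1, U4=0, U5=1, U6=0, U7=0, U8=1 → 1; observed 1. Eliminates U4 stuck-at-1, U4 inverted output, U6 stuck-at-1, U6 inverted output, U7 stuck-at-1, U7 inverted output, U8 stuck-at-0, U8 inverted output.
Test 3 (P=0, Q=0, R=0, S=0): fault-free U1=0, U2=0, U3=0, U4=1, U5=1, U6=0, U7=0, U8=0 → 0; observed 1. Eliminates U3 stuck-at-0.
Only U3 inverted output is consistent with every test.

U3 inverted output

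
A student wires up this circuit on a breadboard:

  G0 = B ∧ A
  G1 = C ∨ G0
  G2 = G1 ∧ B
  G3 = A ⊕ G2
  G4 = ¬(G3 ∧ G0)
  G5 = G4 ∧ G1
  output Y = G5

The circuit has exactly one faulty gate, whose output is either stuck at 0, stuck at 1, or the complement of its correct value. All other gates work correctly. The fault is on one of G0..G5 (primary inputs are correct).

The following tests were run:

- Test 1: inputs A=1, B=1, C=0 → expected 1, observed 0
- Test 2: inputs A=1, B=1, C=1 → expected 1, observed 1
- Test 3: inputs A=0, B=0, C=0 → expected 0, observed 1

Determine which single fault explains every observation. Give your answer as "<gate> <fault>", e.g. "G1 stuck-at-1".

G0 inverted output

Fault-free values for test 1 (A=1, B=1, C=0): G0=1, G1=1, G2=1, G3=0, G4=1, G5=1, giving Y=1. Observed 0.
Test 1: faults giving observed 0 are {G0 stuck-at-0, G0 inverted output, G1 stuck-at-0, G1 inverted output, G2 stuck-at-0, G2 inverted output, G3 stuck-at-1, G3 inverted output, G4 stuck-at-0, G4 inverted output, G5 stuck-at-0, G5 inverted output}.
Test 2 (A=1, B=1, C=1): fault-free G0=1, G1=1, G2=1, G3=0, G4=1, G5=1 → 1; observed 1. Eliminates G1 stuck-at-0, G1 inverted output, G2 stuck-at-0, G2 inverted output, G3 stuck-at-1, G3 inverted output, G4 stuck-at-0, G4 inverted output, G5 stuck-at-0, G5 inverted output.
Test 3 (A=0, B=0, C=0): fault-free G0=0, G1=0, G2=0, G3=0, G4=1, G5=0 → 0; observed 1. Eliminates G0 stuck-at-0.
Only G0 inverted output is consistent with every test.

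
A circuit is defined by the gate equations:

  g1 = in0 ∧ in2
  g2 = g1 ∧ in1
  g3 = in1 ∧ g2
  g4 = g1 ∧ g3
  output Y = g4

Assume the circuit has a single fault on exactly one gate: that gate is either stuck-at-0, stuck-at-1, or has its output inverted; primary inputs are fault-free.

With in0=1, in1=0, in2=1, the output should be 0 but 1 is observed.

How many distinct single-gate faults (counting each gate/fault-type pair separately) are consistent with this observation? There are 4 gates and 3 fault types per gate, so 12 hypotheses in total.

Fault-free: g1=1, g2=0, g3=0, g4=0 → 0. Observed 1.
  g1 stuck-at-0: output 0 ✗
  g1 stuck-at-1: output 0 ✗
  g1 inverted output: output 0 ✗
  g2 stuck-at-0: output 0 ✗
  g2 stuck-at-1: output 0 ✗
  g2 inverted output: output 0 ✗
  g3 stuck-at-0: output 0 ✗
  g3 stuck-at-1: output 1 ✓
  g3 inverted output: output 1 ✓
  g4 stuck-at-0: output 0 ✗
  g4 stuck-at-1: output 1 ✓
  g4 inverted output: output 1 ✓
Consistent faults: {g3 stuck-at-1, g3 inverted output, g4 stuck-at-1, g4 inverted output} — 4 in all.

4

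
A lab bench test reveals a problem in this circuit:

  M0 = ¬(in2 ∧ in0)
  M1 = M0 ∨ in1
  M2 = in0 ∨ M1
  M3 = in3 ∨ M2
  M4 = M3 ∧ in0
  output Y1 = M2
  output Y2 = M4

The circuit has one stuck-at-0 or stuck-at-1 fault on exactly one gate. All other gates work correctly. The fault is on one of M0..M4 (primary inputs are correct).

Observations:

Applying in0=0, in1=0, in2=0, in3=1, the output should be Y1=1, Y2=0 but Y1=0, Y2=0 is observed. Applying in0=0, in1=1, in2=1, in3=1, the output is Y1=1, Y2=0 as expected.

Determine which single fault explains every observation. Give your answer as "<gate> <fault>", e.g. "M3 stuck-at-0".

Fault-free values for test 1 (in0=0, in1=0, in2=0, in3=1): M0=1, M1=1, M2=1, M3=1, M4=0, giving Y1=1, Y2=0. Observed Y1=0, Y2=0.
Test 1: faults giving observed Y1=0, Y2=0 are {M0 stuck-at-0, M1 stuck-at-0, M2 stuck-at-0}.
Test 2 (in0=0, in1=1, in2=1, in3=1): fault-free M0=1, M1=1, M2=1, M3=1, M4=0 → Y1=1, Y2=0; observed Y1=1, Y2=0. Eliminates M1 stuck-at-0, M2 stuck-at-0.
Only M0 stuck-at-0 is consistent with every test.

M0 stuck-at-0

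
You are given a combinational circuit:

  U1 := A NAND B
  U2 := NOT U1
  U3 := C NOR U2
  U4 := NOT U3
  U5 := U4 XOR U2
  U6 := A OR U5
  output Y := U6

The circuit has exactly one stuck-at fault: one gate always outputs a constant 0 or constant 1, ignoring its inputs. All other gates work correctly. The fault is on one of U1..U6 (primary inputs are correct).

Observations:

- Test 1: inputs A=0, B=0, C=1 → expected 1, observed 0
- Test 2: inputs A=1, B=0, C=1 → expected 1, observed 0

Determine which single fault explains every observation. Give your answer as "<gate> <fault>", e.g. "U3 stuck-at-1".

Fault-free values for test 1 (A=0, B=0, C=1): U1=1, U2=0, U3=0, U4=1, U5=1, U6=1, giving Y=1. Observed 0.
Test 1: faults giving observed 0 are {U1 stuck-at-0, U2 stuck-at-1, U3 stuck-at-1, U4 stuck-at-0, U5 stuck-at-0, U6 stuck-at-0}.
Test 2 (A=1, B=0, C=1): fault-free U1=1, U2=0, U3=0, U4=1, U5=1, U6=1 → 1; observed 0. Eliminates U1 stuck-at-0, U2 stuck-at-1, U3 stuck-at-1, U4 stuck-at-0, U5 stuck-at-0.
Only U6 stuck-at-0 is consistent with every test.

U6 stuck-at-0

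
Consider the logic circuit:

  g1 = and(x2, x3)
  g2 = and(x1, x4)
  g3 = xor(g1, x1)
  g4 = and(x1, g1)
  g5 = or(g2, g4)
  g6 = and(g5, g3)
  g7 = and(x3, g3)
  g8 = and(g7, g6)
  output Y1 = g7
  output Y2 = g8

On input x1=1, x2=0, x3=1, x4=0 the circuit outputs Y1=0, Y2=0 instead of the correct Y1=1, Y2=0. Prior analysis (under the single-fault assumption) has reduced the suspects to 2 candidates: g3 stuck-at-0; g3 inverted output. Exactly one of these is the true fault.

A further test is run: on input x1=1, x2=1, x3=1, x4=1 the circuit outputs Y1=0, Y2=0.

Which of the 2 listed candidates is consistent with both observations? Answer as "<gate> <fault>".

g3 stuck-at-0

Evaluate each candidate on input x1=1, x2=1, x3=1, x4=1:
  g3 stuck-at-0: g1=1, g2=1, g3=0 [stuck-at-0], g4=1, g5=1, g6=0, g7=0, g8=0 → Y1=0, Y2=0 — matches
  g3 inverted output: g1=1, g2=1, g3=1 [inverted output], g4=1, g5=1, g6=1, g7=1, g8=1 → Y1=1, Y2=1 — eliminated
Only g3 stuck-at-0 reproduces the observed Y1=0, Y2=0.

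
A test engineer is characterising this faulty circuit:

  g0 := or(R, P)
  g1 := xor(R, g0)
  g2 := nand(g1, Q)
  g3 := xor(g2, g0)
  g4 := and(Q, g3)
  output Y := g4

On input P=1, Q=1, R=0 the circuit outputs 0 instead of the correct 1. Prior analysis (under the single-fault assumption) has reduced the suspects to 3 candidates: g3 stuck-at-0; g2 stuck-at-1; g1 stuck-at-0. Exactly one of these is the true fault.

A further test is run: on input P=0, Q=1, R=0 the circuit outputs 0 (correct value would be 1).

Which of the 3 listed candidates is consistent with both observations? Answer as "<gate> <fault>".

g3 stuck-at-0

Evaluate each candidate on input P=0, Q=1, R=0:
  g3 stuck-at-0: g0=0, g1=0, g2=1, g3=0 [stuck-at-0], g4=0 → 0 — matches
  g2 stuck-at-1: g0=0, g1=0, g2=1 [stuck-at-1], g3=1, g4=1 → 1 — eliminated
  g1 stuck-at-0: g0=0, g1=0 [stuck-at-0], g2=1, g3=1, g4=1 → 1 — eliminated
Only g3 stuck-at-0 reproduces the observed 0.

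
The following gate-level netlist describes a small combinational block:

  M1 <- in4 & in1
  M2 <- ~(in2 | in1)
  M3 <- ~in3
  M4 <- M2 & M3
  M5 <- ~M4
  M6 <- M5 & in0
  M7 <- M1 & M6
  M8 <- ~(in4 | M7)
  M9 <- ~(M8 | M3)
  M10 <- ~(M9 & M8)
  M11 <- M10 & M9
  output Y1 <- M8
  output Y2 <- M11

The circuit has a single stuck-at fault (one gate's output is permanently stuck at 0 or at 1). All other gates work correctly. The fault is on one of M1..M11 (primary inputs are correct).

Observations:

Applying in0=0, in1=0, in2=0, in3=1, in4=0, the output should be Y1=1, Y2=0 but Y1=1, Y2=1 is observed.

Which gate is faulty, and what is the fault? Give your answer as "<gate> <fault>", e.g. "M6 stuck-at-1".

Fault-free values for test 1 (in0=0, in1=0, in2=0, in3=1, in4=0): M1=0, M2=1, M3=0, M4=0, M5=1, M6=0, M7=0, M8=1, M9=0, M10=1, M11=0, giving Y1=1, Y2=0. Observed Y1=1, Y2=1.
Test 1: faults giving observed Y1=1, Y2=1 are {M11 stuck-at-1}.
Only M11 stuck-at-1 is consistent with every test.

M11 stuck-at-1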